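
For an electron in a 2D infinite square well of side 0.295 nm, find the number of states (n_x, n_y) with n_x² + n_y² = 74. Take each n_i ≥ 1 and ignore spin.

The level has n_x² + n_y² = 74. The ordered positive-integer solutions are (5, 7), (7, 5).
That gives 2 states.

degeneracy = 2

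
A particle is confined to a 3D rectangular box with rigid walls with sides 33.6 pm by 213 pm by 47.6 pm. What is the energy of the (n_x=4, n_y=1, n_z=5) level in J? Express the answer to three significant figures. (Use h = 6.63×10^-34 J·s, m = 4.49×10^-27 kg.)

For a 3D rectangular well E = (h²/8m)·Σ n_i²/L_i² = (6.63×10^-34)²/(8·4.49×10^-27) · [4²/(33.6 pm)² + 1²/(213 pm)² + 5²/(47.6 pm)²].
Evaluating gives E = 3.09×10^-19 J.

E = 3.09×10^-19 J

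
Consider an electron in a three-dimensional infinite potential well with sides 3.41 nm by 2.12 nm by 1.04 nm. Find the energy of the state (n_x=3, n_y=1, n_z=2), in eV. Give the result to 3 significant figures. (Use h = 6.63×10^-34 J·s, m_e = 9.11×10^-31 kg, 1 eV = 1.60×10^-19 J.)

E = 1.77 eV

For a 3D rectangular well E = (h²/8m_e)·Σ n_i²/L_i² = (6.63×10^-34)²/(8·9.11×10^-31) · [3²/(3.41 nm)² + 1²/(2.12 nm)² + 2²/(1.04 nm)²].
Evaluating gives E = 2.832×10^-19 J = 1.77 eV.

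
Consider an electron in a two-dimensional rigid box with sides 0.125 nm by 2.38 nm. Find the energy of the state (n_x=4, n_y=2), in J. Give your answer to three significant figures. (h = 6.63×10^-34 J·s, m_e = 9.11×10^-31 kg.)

E = 6.18×10^-17 J

For a 2D rectangular well E = (h²/8m_e)·Σ n_i²/L_i² = (6.63×10^-34)²/(8·9.11×10^-31) · [4²/(0.125 nm)² + 2²/(2.38 nm)²].
Evaluating gives E = 6.18×10^-17 J.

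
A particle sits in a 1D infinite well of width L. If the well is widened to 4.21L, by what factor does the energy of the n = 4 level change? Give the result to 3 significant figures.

0.0564

E_n ∝ 1/L², so the energy scales by 1/4.21² = 0.0564.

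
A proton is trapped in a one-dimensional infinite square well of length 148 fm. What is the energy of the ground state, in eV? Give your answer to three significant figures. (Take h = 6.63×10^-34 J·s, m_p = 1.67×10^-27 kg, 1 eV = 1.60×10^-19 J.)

E_1 = 9.39×10^3 eV

For an infinite well E_n = n²h²/(8m_pL²), so E_1 = h²/(8m_pL²) = (6.63×10^-34)²/(8·1.67×10^-27·(1.48×10^-13 m)²) = 1.502×10^-15 J.
Converting, E_1 = 1.502×10^-15 J / (1.60×10^-19 J/eV) = 9.39×10^3 eV.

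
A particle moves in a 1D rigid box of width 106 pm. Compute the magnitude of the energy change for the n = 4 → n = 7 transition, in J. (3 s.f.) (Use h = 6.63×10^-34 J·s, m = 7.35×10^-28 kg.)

|ΔE| = 2.20×10^-19 J

E_1 = h²/(8mL²) = 6.653×10^-21 J.
|ΔE| = |4² − 7²|·E_1 = 33·6.653×10^-21 J = 2.20×10^-19 J.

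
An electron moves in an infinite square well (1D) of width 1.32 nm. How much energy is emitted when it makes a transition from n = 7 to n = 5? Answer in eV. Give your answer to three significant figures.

|ΔE| = 5.18 eV

E_1 = h²/(8m_eL²) = 3.458×10^-20 J.
|ΔE| = |7² − 5²|·E_1 = 24·3.458×10^-20 J = 8.299×10^-19 J = 5.18 eV.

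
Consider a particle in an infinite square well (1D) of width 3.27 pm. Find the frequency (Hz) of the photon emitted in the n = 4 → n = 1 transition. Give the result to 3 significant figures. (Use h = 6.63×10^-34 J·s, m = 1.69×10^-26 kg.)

E_1 = h²/(8mL²) = 3.041×10^-19 J and ΔE = (4² − 1²)E_1 = 4.561×10^-18 J.
f = ΔE/h = 4.561×10^-18/6.63×10^-34 = 6.88×10^15 Hz.

f = 6.88×10^15 Hz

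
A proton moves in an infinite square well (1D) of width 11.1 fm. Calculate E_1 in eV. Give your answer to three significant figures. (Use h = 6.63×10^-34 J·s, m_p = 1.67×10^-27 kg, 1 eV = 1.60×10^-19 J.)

E_1 = 1.67×10^6 eV

For an infinite well E_n = n²h²/(8m_pL²), so E_1 = h²/(8m_pL²) = (6.63×10^-34)²/(8·1.67×10^-27·(1.11×10^-14 m)²) = 2.670×10^-13 J.
Converting, E_1 = 2.670×10^-13 J / (1.60×10^-19 J/eV) = 1.67×10^6 eV.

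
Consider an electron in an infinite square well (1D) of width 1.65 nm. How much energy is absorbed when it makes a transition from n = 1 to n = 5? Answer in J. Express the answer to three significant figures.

E_1 = h²/(8m_eL²) = 2.213×10^-20 J.
|ΔE| = |1² − 5²|·E_1 = 24·2.213×10^-20 J = 5.31×10^-19 J.

|ΔE| = 5.31×10^-19 J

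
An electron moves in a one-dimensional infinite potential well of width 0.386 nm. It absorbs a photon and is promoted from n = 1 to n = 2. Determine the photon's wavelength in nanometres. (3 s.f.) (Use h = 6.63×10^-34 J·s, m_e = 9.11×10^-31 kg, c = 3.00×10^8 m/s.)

E_1 = h²/(8m_eL²) = 4.048×10^-19 J, so ΔE = (2² − 1²)E_1 = 1.214×10^-18 J.
λ = hc/ΔE = (6.63×10^-34·3.00×10^8)/1.214×10^-18 = 1.64×10^-7 m = 164 nm.

λ = 164 nm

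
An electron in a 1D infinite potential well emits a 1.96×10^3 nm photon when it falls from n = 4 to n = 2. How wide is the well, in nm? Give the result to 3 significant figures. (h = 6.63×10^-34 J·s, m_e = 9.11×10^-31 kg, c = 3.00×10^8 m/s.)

L = 2.67 nm

The photon carries ΔE = hc/λ = 6.63×10^-34·3.00×10^8/1.96×10^-6 m = 1.015×10^-19 J.
Since ΔE = (4² − 2²)E_1, E_1 = 8.458×10^-21 J, and L = h/√(8m_eE_1) = 2.67×10^-9 m = 2.67 nm.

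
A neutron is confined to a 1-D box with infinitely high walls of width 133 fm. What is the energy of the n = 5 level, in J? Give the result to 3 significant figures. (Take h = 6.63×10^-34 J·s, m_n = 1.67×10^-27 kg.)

E_5 = 4.65×10^-14 J

For an infinite well E_n = n²h²/(8m_nL²), so E_1 = h²/(8m_nL²) = (6.63×10^-34)²/(8·1.67×10^-27·(1.33×10^-13 m)²) = 1.860×10^-15 J.
Then E_5 = 5²·E_1 = 25·1.860×10^-15 J = 4.65×10^-14 J.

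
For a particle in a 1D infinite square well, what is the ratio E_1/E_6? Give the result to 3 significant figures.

0.0278

E_n ∝ n², so E_1/E_6 = 1²/6² = 1/36 = 0.0278.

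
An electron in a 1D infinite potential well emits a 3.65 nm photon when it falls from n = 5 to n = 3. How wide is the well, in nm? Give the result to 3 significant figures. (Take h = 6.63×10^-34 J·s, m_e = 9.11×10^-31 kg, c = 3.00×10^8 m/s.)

The photon carries ΔE = hc/λ = 6.63×10^-34·3.00×10^8/3.65×10^-9 m = 5.449×10^-17 J.
Since ΔE = (5² − 3²)E_1, E_1 = 3.406×10^-18 J, and L = h/√(8m_eE_1) = 1.33×10^-10 m = 0.133 nm.

L = 0.133 nm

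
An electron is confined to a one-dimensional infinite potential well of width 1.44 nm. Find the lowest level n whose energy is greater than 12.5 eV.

E_1 = h²/(8m_eL²) = 2.905×10^-20 J = 0.1813 eV.
Need n² > 12.5/0.1813 = 68.95, i.e. n > 8.304.
The smallest integer satisfying this is n = 9.

n = 9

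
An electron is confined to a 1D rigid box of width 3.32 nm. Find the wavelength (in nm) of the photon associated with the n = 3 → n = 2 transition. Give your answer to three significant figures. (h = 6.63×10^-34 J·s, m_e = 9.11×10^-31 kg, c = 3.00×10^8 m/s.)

λ = 7.27×10^3 nm

E_1 = h²/(8m_eL²) = 5.472×10^-21 J, so ΔE = (3² − 2²)E_1 = 2.736×10^-20 J.
λ = hc/ΔE = (6.63×10^-34·3.00×10^8)/2.736×10^-20 = 7.27×10^-6 m = 7.27×10^3 nm.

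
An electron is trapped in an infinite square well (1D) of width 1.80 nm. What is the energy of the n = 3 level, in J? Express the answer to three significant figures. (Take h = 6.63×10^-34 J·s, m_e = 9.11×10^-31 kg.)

E_3 = 1.68×10^-19 J

For an infinite well E_n = n²h²/(8m_eL²), so E_1 = h²/(8m_eL²) = (6.63×10^-34)²/(8·9.11×10^-31·(1.80×10^-9 m)²) = 1.862×10^-20 J.
Then E_3 = 3²·E_1 = 9·1.862×10^-20 J = 1.68×10^-19 J.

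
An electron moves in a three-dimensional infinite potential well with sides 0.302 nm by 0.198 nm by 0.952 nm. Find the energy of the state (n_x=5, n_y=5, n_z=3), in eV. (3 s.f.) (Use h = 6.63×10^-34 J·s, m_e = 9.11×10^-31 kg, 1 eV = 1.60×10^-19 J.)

E = 347 eV

For a 3D rectangular well E = (h²/8m_e)·Σ n_i²/L_i² = (6.63×10^-34)²/(8·9.11×10^-31) · [5²/(0.302 nm)² + 5²/(0.198 nm)² + 3²/(0.952 nm)²].
Evaluating gives E = 5.559×10^-17 J = 347 eV.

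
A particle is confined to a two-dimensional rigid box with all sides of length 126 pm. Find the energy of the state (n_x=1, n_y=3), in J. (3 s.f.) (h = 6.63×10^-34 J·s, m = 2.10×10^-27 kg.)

For a 2D rectangular well E = (h²/8m)·Σ n_i²/L_i² = (6.63×10^-34)²/(8·2.10×10^-27) · [1²/(126 pm)² + 3²/(126 pm)²].
Evaluating gives E = 1.65×10^-20 J.

E = 1.65×10^-20 J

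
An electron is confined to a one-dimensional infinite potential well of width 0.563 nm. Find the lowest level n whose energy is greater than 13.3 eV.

n = 4

E_1 = h²/(8m_eL²) = 1.901×10^-19 J = 1.187 eV.
Need n² > 13.3/1.187 = 11.20, i.e. n > 3.347.
The smallest integer satisfying this is n = 4.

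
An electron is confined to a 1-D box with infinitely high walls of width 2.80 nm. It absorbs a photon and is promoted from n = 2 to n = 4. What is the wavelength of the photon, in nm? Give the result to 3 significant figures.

E_1 = h²/(8m_eL²) = 7.685×10^-21 J, so ΔE = (4² − 2²)E_1 = 9.222×10^-20 J.
λ = hc/ΔE = (6.626×10^-34·2.998×10^8)/9.222×10^-20 = 2.15×10^-6 m = 2.15×10^3 nm.

λ = 2.15×10^3 nm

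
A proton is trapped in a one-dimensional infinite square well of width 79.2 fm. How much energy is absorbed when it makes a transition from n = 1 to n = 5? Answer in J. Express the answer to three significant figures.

|ΔE| = 1.26×10^-13 J

E_1 = h²/(8m_pL²) = 5.230×10^-15 J.
|ΔE| = |1² − 5²|·E_1 = 24·5.230×10^-15 J = 1.26×10^-13 J.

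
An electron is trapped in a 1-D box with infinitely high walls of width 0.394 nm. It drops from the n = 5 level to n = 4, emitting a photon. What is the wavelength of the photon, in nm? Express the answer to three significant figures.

E_1 = h²/(8m_eL²) = 3.881×10^-19 J, so ΔE = (5² − 4²)E_1 = 3.493×10^-18 J.
λ = hc/ΔE = (6.626×10^-34·2.998×10^8)/3.493×10^-18 = 5.69×10^-8 m = 56.9 nm.

λ = 56.9 nm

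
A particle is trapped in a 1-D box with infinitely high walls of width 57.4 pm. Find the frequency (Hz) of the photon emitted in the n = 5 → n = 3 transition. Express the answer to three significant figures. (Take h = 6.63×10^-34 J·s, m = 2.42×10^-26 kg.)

E_1 = h²/(8mL²) = 6.891×10^-22 J and ΔE = (5² − 3²)E_1 = 1.103×10^-20 J.
f = ΔE/h = 1.103×10^-20/6.63×10^-34 = 1.66×10^13 Hz.

f = 1.66×10^13 Hz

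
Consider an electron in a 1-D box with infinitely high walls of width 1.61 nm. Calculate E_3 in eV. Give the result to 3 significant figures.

For an infinite well E_n = n²h²/(8m_eL²), so E_1 = h²/(8m_eL²) = (6.626×10^-34)²/(8·9.109×10^-31·(1.61×10^-9 m)²) = 2.324×10^-20 J.
Then E_3 = 3²·E_1 = 9·2.324×10^-20 J = 2.092×10^-19 J.
Converting, E_3 = 2.092×10^-19 J / (1.602×10^-19 J/eV) = 1.31 eV.

E_3 = 1.31 eV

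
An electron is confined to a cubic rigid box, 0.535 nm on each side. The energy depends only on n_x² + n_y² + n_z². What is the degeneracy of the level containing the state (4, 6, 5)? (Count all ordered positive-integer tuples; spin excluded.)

The level has n_x² + n_y² + n_z² = 77. The ordered positive-integer solutions are (2, 3, 8), (2, 8, 3), (3, 2, 8), (3, 8, 2), (4, 5, 6), (4, 6, 5), (5, 4, 6), (5, 6, 4), (6, 4, 5), (6, 5, 4), (8, 2, 3), (8, 3, 2).
That gives 12 states.

degeneracy = 12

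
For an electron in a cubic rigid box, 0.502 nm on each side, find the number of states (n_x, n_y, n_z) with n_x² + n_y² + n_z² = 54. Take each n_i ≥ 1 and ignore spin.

The level has n_x² + n_y² + n_z² = 54. The ordered positive-integer solutions are (1, 2, 7), (1, 7, 2), (2, 1, 7), (2, 5, 5), (2, 7, 1), (3, 3, 6), (3, 6, 3), (5, 2, 5), (5, 5, 2), (6, 3, 3), (7, 1, 2), (7, 2, 1).
That gives 12 states.

degeneracy = 12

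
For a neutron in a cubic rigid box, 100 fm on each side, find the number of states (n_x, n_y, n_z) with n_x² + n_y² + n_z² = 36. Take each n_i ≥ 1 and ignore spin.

degeneracy = 3

The level has n_x² + n_y² + n_z² = 36. The ordered positive-integer solutions are (2, 4, 4), (4, 2, 4), (4, 4, 2).
That gives 3 states.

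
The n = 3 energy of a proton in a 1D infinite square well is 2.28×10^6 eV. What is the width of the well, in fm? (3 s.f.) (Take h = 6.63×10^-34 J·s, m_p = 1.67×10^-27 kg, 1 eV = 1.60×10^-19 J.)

L = 28.5 fm

From E_n = n²h²/(8m_pL²), L = n·h/√(8m_pE_n).
E_3 = 2.28×10^6 eV = 3.648×10^-13 J, so L = 3·6.63×10^-34/√(8·1.67×10^-27·3.648×10^-13) = 2.85×10^-14 m = 28.5 fm.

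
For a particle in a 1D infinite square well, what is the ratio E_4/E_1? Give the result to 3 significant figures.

E_n ∝ n², so E_4/E_1 = 4²/1² = 16/1 = 16.0.

16.0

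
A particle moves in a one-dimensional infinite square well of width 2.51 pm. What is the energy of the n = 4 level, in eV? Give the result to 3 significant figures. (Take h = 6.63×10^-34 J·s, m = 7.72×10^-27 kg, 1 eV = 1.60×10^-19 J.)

E_4 = 113 eV

For an infinite well E_n = n²h²/(8mL²), so E_1 = h²/(8mL²) = (6.63×10^-34)²/(8·7.72×10^-27·(2.51×10^-12 m)²) = 1.130×10^-18 J.
Then E_4 = 4²·E_1 = 16·1.130×10^-18 J = 1.808×10^-17 J.
Converting, E_4 = 1.808×10^-17 J / (1.60×10^-19 J/eV) = 113 eV.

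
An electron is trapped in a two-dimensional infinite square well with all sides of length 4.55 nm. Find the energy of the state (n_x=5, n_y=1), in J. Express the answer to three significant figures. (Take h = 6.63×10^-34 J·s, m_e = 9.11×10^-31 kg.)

E = 7.57×10^-20 J

For a 2D rectangular well E = (h²/8m_e)·Σ n_i²/L_i² = (6.63×10^-34)²/(8·9.11×10^-31) · [5²/(4.55 nm)² + 1²/(4.55 nm)²].
Evaluating gives E = 7.57×10^-20 J.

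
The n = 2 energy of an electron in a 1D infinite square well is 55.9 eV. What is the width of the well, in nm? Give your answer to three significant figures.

From E_n = n²h²/(8m_eL²), L = n·h/√(8m_eE_n).
E_2 = 55.9 eV = 8.955×10^-18 J, so L = 2·6.626×10^-34/√(8·9.109×10^-31·8.955×10^-18) = 1.64×10^-10 m = 0.164 nm.

L = 0.164 nm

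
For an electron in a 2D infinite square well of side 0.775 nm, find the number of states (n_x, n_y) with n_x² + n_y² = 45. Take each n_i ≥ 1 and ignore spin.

The level has n_x² + n_y² = 45. The ordered positive-integer solutions are (3, 6), (6, 3).
That gives 2 states.

degeneracy = 2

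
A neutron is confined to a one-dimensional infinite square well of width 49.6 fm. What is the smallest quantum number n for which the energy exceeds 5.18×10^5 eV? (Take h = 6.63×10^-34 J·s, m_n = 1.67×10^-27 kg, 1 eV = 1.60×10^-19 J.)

n = 3

E_1 = h²/(8m_nL²) = 1.337×10^-14 J = 8.356×10^4 eV.
Need n² > 5.18×10^5/8.356×10^4 = 6.199, i.e. n > 2.490.
The smallest integer satisfying this is n = 3.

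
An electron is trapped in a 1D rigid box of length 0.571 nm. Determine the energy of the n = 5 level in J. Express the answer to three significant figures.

For an infinite well E_n = n²h²/(8m_eL²), so E_1 = h²/(8m_eL²) = (6.626×10^-34)²/(8·9.109×10^-31·(5.71×10^-10 m)²) = 1.848×10^-19 J.
Then E_5 = 5²·E_1 = 25·1.848×10^-19 J = 4.62×10^-18 J.

E_5 = 4.62×10^-18 J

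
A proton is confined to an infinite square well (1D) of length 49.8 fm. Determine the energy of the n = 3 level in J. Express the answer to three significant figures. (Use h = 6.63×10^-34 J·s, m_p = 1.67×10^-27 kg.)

For an infinite well E_n = n²h²/(8m_pL²), so E_1 = h²/(8m_pL²) = (6.63×10^-34)²/(8·1.67×10^-27·(4.98×10^-14 m)²) = 1.327×10^-14 J.
Then E_3 = 3²·E_1 = 9·1.327×10^-14 J = 1.19×10^-13 J.

E_3 = 1.19×10^-13 J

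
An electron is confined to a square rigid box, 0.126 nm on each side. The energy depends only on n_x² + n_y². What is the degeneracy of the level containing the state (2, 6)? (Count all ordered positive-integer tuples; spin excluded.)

The level has n_x² + n_y² = 40. The ordered positive-integer solutions are (2, 6), (6, 2).
That gives 2 states.

degeneracy = 2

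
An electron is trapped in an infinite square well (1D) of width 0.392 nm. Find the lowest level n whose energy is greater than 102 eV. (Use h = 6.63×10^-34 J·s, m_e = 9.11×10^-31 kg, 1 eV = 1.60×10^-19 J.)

n = 7

E_1 = h²/(8m_eL²) = 3.925×10^-19 J = 2.453 eV.
Need n² > 102/2.453 = 41.58, i.e. n > 6.448.
The smallest integer satisfying this is n = 7.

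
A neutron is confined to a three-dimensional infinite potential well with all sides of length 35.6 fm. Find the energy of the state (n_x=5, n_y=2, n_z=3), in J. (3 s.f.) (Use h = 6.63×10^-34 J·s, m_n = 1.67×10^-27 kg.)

For a 3D rectangular well E = (h²/8m_n)·Σ n_i²/L_i² = (6.63×10^-34)²/(8·1.67×10^-27) · [5²/(35.6 fm)² + 2²/(35.6 fm)² + 3²/(35.6 fm)²].
Evaluating gives E = 9.87×10^-13 J.

E = 9.87×10^-13 J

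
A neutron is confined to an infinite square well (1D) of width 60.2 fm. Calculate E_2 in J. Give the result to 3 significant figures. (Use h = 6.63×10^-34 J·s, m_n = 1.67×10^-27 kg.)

E_2 = 3.63×10^-14 J

For an infinite well E_n = n²h²/(8m_nL²), so E_1 = h²/(8m_nL²) = (6.63×10^-34)²/(8·1.67×10^-27·(6.02×10^-14 m)²) = 9.079×10^-15 J.
Then E_2 = 2²·E_1 = 4·9.079×10^-15 J = 3.63×10^-14 J.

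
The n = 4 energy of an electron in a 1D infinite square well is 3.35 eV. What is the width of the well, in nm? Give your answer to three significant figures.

From E_n = n²h²/(8m_eL²), L = n·h/√(8m_eE_n).
E_4 = 3.35 eV = 5.367×10^-19 J, so L = 4·6.626×10^-34/√(8·9.109×10^-31·5.367×10^-19) = 1.34×10^-9 m = 1.34 nm.

L = 1.34 nm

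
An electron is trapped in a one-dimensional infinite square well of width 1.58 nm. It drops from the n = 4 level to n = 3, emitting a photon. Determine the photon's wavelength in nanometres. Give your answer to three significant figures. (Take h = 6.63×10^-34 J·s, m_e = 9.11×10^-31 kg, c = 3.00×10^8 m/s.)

E_1 = h²/(8m_eL²) = 2.416×10^-20 J, so ΔE = (4² − 3²)E_1 = 1.691×10^-19 J.
λ = hc/ΔE = (6.63×10^-34·3.00×10^8)/1.691×10^-19 = 1.18×10^-6 m = 1.18×10^3 nm.

λ = 1.18×10^3 nm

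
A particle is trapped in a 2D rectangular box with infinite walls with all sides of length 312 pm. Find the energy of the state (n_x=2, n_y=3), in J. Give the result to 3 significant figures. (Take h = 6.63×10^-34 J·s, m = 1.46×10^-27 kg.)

E = 5.03×10^-21 J

For a 2D rectangular well E = (h²/8m)·Σ n_i²/L_i² = (6.63×10^-34)²/(8·1.46×10^-27) · [2²/(312 pm)² + 3²/(312 pm)²].
Evaluating gives E = 5.03×10^-21 J.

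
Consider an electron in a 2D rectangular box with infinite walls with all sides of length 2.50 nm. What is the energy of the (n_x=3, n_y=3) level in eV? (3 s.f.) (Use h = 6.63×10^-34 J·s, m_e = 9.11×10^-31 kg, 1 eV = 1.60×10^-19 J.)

E = 1.09 eV

For a 2D rectangular well E = (h²/8m_e)·Σ n_i²/L_i² = (6.63×10^-34)²/(8·9.11×10^-31) · [3²/(2.50 nm)² + 3²/(2.50 nm)²].
Evaluating gives E = 1.737×10^-19 J = 1.09 eV.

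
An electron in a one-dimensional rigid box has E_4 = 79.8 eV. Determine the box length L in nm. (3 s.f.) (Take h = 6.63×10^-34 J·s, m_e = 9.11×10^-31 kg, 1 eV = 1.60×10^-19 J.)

From E_n = n²h²/(8m_eL²), L = n·h/√(8m_eE_n).
E_4 = 79.8 eV = 1.277×10^-17 J, so L = 4·6.63×10^-34/√(8·9.11×10^-31·1.277×10^-17) = 2.75×10^-10 m = 0.275 nm.

L = 0.275 nm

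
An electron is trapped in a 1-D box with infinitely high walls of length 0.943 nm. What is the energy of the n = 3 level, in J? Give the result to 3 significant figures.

E_3 = 6.10×10^-19 J

For an infinite well E_n = n²h²/(8m_eL²), so E_1 = h²/(8m_eL²) = (6.626×10^-34)²/(8·9.109×10^-31·(9.43×10^-10 m)²) = 6.775×10^-20 J.
Then E_3 = 3²·E_1 = 9·6.775×10^-20 J = 6.10×10^-19 J.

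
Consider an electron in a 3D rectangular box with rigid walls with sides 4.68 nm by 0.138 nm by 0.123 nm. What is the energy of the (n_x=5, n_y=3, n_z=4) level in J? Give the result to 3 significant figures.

For a 3D rectangular well E = (h²/8m_e)·Σ n_i²/L_i² = (6.626×10^-34)²/(8·9.109×10^-31) · [5²/(4.68 nm)² + 3²/(0.138 nm)² + 4²/(0.123 nm)²].
Evaluating gives E = 9.23×10^-17 J.

E = 9.23×10^-17 J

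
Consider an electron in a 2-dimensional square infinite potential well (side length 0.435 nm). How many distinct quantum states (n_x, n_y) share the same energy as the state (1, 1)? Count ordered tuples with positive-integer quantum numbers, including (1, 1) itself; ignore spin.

The level has n_x² + n_y² = 2. The ordered positive-integer solutions are (1, 1).
That gives 1 state.

degeneracy = 1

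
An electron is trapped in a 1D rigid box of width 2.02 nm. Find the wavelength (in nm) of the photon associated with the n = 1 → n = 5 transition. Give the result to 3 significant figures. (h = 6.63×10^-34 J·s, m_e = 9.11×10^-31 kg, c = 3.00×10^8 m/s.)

λ = 561 nm

E_1 = h²/(8m_eL²) = 1.478×10^-20 J, so ΔE = (5² − 1²)E_1 = 3.547×10^-19 J.
λ = hc/ΔE = (6.63×10^-34·3.00×10^8)/3.547×10^-19 = 5.61×10^-7 m = 561 nm.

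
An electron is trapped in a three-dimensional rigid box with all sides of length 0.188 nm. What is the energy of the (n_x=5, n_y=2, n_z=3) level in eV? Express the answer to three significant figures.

E = 404 eV

For a 3D rectangular well E = (h²/8m_e)·Σ n_i²/L_i² = (6.626×10^-34)²/(8·9.109×10^-31) · [5²/(0.188 nm)² + 2²/(0.188 nm)² + 3²/(0.188 nm)²].
Evaluating gives E = 6.478×10^-17 J = 404 eV.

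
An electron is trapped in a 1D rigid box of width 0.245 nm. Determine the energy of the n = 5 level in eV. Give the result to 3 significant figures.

For an infinite well E_n = n²h²/(8m_eL²), so E_1 = h²/(8m_eL²) = (6.626×10^-34)²/(8·9.109×10^-31·(2.45×10^-10 m)²) = 1.004×10^-18 J.
Then E_5 = 5²·E_1 = 25·1.004×10^-18 J = 2.510×10^-17 J.
Converting, E_5 = 2.510×10^-17 J / (1.602×10^-19 J/eV) = 157 eV.

E_5 = 157 eV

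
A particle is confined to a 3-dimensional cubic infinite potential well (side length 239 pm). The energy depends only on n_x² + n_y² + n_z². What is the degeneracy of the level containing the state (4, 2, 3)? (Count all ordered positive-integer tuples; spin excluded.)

The level has n_x² + n_y² + n_z² = 29. The ordered positive-integer solutions are (2, 3, 4), (2, 4, 3), (3, 2, 4), (3, 4, 2), (4, 2, 3), (4, 3, 2).
That gives 6 states.

degeneracy = 6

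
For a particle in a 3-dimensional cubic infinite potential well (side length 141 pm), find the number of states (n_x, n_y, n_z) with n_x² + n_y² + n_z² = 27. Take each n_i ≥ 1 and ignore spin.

The level has n_x² + n_y² + n_z² = 27. The ordered positive-integer solutions are (1, 1, 5), (1, 5, 1), (3, 3, 3), (5, 1, 1).
That gives 4 states.

degeneracy = 4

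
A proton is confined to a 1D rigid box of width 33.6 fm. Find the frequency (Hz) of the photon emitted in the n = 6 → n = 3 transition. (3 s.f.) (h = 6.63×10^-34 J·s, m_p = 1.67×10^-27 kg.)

f = 1.19×10^21 Hz

E_1 = h²/(8m_pL²) = 2.914×10^-14 J and ΔE = (6² − 3²)E_1 = 7.868×10^-13 J.
f = ΔE/h = 7.868×10^-13/6.63×10^-34 = 1.19×10^21 Hz.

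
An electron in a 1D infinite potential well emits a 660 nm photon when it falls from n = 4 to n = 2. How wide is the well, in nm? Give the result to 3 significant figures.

L = 1.55 nm

The photon carries ΔE = hc/λ = 6.626×10^-34·2.998×10^8/6.60×10^-7 m = 3.010×10^-19 J.
Since ΔE = (4² − 2²)E_1, E_1 = 2.508×10^-20 J, and L = h/√(8m_eE_1) = 1.55×10^-9 m = 1.55 nm.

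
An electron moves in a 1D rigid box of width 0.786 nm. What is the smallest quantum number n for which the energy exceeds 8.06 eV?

E_1 = h²/(8m_eL²) = 9.752×10^-20 J = 0.6087 eV.
Need n² > 8.06/0.6087 = 13.24, i.e. n > 3.639.
The smallest integer satisfying this is n = 4.

n = 4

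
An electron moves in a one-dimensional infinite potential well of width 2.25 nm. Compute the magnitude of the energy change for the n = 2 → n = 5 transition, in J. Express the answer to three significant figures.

E_1 = h²/(8m_eL²) = 1.190×10^-20 J.
|ΔE| = |2² − 5²|·E_1 = 21·1.190×10^-20 J = 2.50×10^-19 J.

|ΔE| = 2.50×10^-19 J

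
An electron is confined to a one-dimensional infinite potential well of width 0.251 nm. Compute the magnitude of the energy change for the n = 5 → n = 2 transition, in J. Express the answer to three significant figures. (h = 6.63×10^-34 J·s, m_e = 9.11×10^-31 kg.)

|ΔE| = 2.01×10^-17 J

E_1 = h²/(8m_eL²) = 9.574×10^-19 J.
|ΔE| = |5² − 2²|·E_1 = 21·9.574×10^-19 J = 2.01×10^-17 J.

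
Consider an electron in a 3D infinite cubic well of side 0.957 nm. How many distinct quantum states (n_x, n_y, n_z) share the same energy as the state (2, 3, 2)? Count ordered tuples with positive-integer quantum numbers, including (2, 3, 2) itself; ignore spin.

The level has n_x² + n_y² + n_z² = 17. The ordered positive-integer solutions are (2, 2, 3), (2, 3, 2), (3, 2, 2).
That gives 3 states.

degeneracy = 3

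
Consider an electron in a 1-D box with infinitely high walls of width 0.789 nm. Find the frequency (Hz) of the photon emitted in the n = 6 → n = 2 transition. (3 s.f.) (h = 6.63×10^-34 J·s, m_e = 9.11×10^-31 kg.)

f = 4.68×10^15 Hz

E_1 = h²/(8m_eL²) = 9.689×10^-20 J and ΔE = (6² − 2²)E_1 = 3.100×10^-18 J.
f = ΔE/h = 3.100×10^-18/6.63×10^-34 = 4.68×10^15 Hz.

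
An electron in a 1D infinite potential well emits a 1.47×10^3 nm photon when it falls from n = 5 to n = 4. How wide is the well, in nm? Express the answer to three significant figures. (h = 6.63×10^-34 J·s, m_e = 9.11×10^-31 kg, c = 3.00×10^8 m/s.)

The photon carries ΔE = hc/λ = 6.63×10^-34·3.00×10^8/1.47×10^-6 m = 1.353×10^-19 J.
Since ΔE = (5² − 4²)E_1, E_1 = 1.503×10^-20 J, and L = h/√(8m_eE_1) = 2.00×10^-9 m = 2.00 nm.

L = 2.00 nm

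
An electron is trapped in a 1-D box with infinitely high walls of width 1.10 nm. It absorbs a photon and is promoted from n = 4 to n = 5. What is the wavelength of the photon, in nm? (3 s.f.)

λ = 443 nm

E_1 = h²/(8m_eL²) = 4.979×10^-20 J, so ΔE = (5² − 4²)E_1 = 4.481×10^-19 J.
λ = hc/ΔE = (6.626×10^-34·2.998×10^8)/4.481×10^-19 = 4.43×10^-7 m = 443 nm.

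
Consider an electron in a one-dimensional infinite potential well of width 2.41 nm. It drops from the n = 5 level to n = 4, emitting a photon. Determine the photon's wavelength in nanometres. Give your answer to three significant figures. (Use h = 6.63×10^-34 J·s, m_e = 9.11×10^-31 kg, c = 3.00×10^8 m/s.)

E_1 = h²/(8m_eL²) = 1.038×10^-20 J, so ΔE = (5² − 4²)E_1 = 9.342×10^-20 J.
λ = hc/ΔE = (6.63×10^-34·3.00×10^8)/9.342×10^-20 = 2.13×10^-6 m = 2.13×10^3 nm.

λ = 2.13×10^3 nm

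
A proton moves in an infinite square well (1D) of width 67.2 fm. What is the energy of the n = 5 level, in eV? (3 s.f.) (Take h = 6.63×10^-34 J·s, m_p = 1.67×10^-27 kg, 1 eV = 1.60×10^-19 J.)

E_5 = 1.14×10^6 eV

For an infinite well E_n = n²h²/(8m_pL²), so E_1 = h²/(8m_pL²) = (6.63×10^-34)²/(8·1.67×10^-27·(6.72×10^-14 m)²) = 7.286×10^-15 J.
Then E_5 = 5²·E_1 = 25·7.286×10^-15 J = 1.822×10^-13 J.
Converting, E_5 = 1.822×10^-13 J / (1.60×10^-19 J/eV) = 1.14×10^6 eV.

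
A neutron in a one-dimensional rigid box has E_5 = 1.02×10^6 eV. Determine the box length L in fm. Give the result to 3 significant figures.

L = 70.8 fm

From E_n = n²h²/(8m_nL²), L = n·h/√(8m_nE_n).
E_5 = 1.02×10^6 eV = 1.634×10^-13 J, so L = 5·6.626×10^-34/√(8·1.675×10^-27·1.634×10^-13) = 7.08×10^-14 m = 70.8 fm.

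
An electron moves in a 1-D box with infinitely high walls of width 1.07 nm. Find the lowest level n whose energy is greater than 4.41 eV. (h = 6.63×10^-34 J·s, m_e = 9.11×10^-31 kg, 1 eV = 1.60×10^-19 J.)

n = 4

E_1 = h²/(8m_eL²) = 5.268×10^-20 J = 0.3293 eV.
Need n² > 4.41/0.3293 = 13.39, i.e. n > 3.659.
The smallest integer satisfying this is n = 4.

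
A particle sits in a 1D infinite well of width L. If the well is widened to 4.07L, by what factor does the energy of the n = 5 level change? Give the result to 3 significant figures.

E_n ∝ 1/L², so the energy scales by 1/4.07² = 0.0604.

0.0604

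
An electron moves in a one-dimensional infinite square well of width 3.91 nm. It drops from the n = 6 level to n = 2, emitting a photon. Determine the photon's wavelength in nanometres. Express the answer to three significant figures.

λ = 1.58×10^3 nm

E_1 = h²/(8m_eL²) = 3.941×10^-21 J, so ΔE = (6² − 2²)E_1 = 1.261×10^-19 J.
λ = hc/ΔE = (6.626×10^-34·2.998×10^8)/1.261×10^-19 = 1.58×10^-6 m = 1.58×10^3 nm.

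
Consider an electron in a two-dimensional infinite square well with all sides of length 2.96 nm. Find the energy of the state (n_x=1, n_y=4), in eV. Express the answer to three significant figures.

For a 2D rectangular well E = (h²/8m_e)·Σ n_i²/L_i² = (6.626×10^-34)²/(8·9.109×10^-31) · [1²/(2.96 nm)² + 4²/(2.96 nm)²].
Evaluating gives E = 1.169×10^-19 J = 0.730 eV.

E = 0.730 eV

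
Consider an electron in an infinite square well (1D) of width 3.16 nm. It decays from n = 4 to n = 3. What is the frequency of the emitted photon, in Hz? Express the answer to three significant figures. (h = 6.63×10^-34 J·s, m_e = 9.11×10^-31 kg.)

f = 6.38×10^13 Hz

E_1 = h²/(8m_eL²) = 6.040×10^-21 J and ΔE = (4² − 3²)E_1 = 4.228×10^-20 J.
f = ΔE/h = 4.228×10^-20/6.63×10^-34 = 6.38×10^13 Hz.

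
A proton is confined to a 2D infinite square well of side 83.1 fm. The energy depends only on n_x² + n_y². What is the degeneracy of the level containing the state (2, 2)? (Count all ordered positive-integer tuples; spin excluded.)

degeneracy = 1

The level has n_x² + n_y² = 8. The ordered positive-integer solutions are (2, 2).
That gives 1 state.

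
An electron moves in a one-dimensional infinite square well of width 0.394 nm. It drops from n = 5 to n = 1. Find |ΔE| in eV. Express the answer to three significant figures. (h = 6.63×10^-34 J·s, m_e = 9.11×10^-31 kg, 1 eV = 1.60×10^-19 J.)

|ΔE| = 58.3 eV

E_1 = h²/(8m_eL²) = 3.885×10^-19 J.
|ΔE| = |5² − 1²|·E_1 = 24·3.885×10^-19 J = 9.324×10^-18 J = 58.3 eV.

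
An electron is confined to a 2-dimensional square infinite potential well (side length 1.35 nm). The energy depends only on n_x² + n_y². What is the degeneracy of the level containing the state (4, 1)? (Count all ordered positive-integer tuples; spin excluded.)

degeneracy = 2

The level has n_x² + n_y² = 17. The ordered positive-integer solutions are (1, 4), (4, 1).
That gives 2 states.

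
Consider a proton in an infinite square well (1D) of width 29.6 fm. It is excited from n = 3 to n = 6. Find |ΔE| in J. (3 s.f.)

E_1 = h²/(8m_pL²) = 3.744×10^-14 J.
|ΔE| = |3² − 6²|·E_1 = 27·3.744×10^-14 J = 1.01×10^-12 J.

|ΔE| = 1.01×10^-12 J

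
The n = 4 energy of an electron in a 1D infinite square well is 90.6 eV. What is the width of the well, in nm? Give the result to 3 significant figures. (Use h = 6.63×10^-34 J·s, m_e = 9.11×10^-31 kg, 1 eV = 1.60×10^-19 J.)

From E_n = n²h²/(8m_eL²), L = n·h/√(8m_eE_n).
E_4 = 90.6 eV = 1.450×10^-17 J, so L = 4·6.63×10^-34/√(8·9.11×10^-31·1.450×10^-17) = 2.58×10^-10 m = 0.258 nm.

L = 0.258 nm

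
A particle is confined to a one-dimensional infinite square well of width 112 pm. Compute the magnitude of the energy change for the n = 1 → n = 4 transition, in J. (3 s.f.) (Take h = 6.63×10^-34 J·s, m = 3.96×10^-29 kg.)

|ΔE| = 1.66×10^-18 J

E_1 = h²/(8mL²) = 1.106×10^-19 J.
|ΔE| = |1² − 4²|·E_1 = 15·1.106×10^-19 J = 1.66×10^-18 J.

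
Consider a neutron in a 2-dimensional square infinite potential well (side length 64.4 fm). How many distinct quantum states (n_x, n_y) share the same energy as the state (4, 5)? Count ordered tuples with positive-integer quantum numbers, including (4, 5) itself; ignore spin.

degeneracy = 2

The level has n_x² + n_y² = 41. The ordered positive-integer solutions are (4, 5), (5, 4).
That gives 2 states.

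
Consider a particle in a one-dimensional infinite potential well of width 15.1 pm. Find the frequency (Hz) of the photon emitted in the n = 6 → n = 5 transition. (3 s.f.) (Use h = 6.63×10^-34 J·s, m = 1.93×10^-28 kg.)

E_1 = h²/(8mL²) = 1.249×10^-18 J and ΔE = (6² − 5²)E_1 = 1.374×10^-17 J.
f = ΔE/h = 1.374×10^-17/6.63×10^-34 = 2.07×10^16 Hz.

f = 2.07×10^16 Hz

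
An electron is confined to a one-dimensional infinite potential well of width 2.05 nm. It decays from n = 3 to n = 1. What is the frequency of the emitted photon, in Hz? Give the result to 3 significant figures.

f = 1.73×10^14 Hz

E_1 = h²/(8m_eL²) = 1.434×10^-20 J and ΔE = (3² − 1²)E_1 = 1.147×10^-19 J.
f = ΔE/h = 1.147×10^-19/6.626×10^-34 = 1.73×10^14 Hz.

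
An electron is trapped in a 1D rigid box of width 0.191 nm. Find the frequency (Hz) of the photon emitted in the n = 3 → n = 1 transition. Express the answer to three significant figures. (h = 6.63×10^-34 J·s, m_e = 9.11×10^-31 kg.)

f = 1.99×10^16 Hz

E_1 = h²/(8m_eL²) = 1.653×10^-18 J and ΔE = (3² − 1²)E_1 = 1.322×10^-17 J.
f = ΔE/h = 1.322×10^-17/6.63×10^-34 = 1.99×10^16 Hz.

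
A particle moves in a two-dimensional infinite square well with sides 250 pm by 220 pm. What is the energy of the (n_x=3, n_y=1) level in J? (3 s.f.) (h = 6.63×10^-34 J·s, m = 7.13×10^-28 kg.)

E = 1.27×10^-20 J

For a 2D rectangular well E = (h²/8m)·Σ n_i²/L_i² = (6.63×10^-34)²/(8·7.13×10^-28) · [3²/(250 pm)² + 1²/(220 pm)²].
Evaluating gives E = 1.27×10^-20 J.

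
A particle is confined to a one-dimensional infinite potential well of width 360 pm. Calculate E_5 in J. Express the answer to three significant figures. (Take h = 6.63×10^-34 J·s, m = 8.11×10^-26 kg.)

For an infinite well E_n = n²h²/(8mL²), so E_1 = h²/(8mL²) = (6.63×10^-34)²/(8·8.11×10^-26·(3.60×10^-10 m)²) = 5.228×10^-24 J.
Then E_5 = 5²·E_1 = 25·5.228×10^-24 J = 1.31×10^-22 J.

E_5 = 1.31×10^-22 J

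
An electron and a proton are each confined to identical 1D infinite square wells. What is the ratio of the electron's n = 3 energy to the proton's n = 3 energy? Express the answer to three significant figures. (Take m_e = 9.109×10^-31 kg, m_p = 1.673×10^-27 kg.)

1.84×10^3

E_n ∝ 1/m at fixed n and L, so the ratio is m_p/m_e = 1.673×10^-27/9.109×10^-31 = 1.84×10^3.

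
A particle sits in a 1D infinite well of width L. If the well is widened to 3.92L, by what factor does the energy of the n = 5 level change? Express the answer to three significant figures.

E_n ∝ 1/L², so the energy scales by 1/3.92² = 0.0651.

0.0651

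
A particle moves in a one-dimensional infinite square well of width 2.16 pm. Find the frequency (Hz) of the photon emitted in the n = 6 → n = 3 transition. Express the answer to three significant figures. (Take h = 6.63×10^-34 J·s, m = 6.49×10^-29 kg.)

f = 7.39×10^18 Hz

E_1 = h²/(8mL²) = 1.815×10^-16 J and ΔE = (6² − 3²)E_1 = 4.900×10^-15 J.
f = ΔE/h = 4.900×10^-15/6.63×10^-34 = 7.39×10^18 Hz.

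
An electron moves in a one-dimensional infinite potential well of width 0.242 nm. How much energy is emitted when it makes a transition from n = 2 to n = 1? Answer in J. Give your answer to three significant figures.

|ΔE| = 3.09×10^-18 J

E_1 = h²/(8m_eL²) = 1.029×10^-18 J.
|ΔE| = |2² − 1²|·E_1 = 3·1.029×10^-18 J = 3.09×10^-18 J.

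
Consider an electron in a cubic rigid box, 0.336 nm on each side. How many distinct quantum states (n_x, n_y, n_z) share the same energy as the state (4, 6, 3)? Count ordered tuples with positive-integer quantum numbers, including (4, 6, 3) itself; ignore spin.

The level has n_x² + n_y² + n_z² = 61. The ordered positive-integer solutions are (3, 4, 6), (3, 6, 4), (4, 3, 6), (4, 6, 3), (6, 3, 4), (6, 4, 3).
That gives 6 states.

degeneracy = 6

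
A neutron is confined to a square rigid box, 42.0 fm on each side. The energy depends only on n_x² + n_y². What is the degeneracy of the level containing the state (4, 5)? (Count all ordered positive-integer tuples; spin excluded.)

degeneracy = 2

The level has n_x² + n_y² = 41. The ordered positive-integer solutions are (4, 5), (5, 4).
That gives 2 states.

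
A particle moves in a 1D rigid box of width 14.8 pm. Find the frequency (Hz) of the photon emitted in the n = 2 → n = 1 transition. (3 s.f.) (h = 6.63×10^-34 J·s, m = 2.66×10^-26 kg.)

E_1 = h²/(8mL²) = 9.430×10^-21 J and ΔE = (2² − 1²)E_1 = 2.829×10^-20 J.
f = ΔE/h = 2.829×10^-20/6.63×10^-34 = 4.27×10^13 Hz.

f = 4.27×10^13 Hz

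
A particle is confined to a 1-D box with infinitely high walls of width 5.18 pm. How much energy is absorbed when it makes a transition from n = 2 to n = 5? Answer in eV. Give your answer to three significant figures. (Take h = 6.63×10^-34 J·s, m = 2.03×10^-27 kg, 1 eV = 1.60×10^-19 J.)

E_1 = h²/(8mL²) = 1.009×10^-18 J.
|ΔE| = |2² − 5²|·E_1 = 21·1.009×10^-18 J = 2.119×10^-17 J = 132 eV.

|ΔE| = 132 eV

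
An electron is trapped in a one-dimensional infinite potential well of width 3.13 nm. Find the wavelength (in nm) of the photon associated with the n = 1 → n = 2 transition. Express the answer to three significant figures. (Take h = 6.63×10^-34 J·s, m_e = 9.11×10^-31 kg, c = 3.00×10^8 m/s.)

λ = 1.08×10^4 nm

E_1 = h²/(8m_eL²) = 6.156×10^-21 J, so ΔE = (2² − 1²)E_1 = 1.847×10^-20 J.
λ = hc/ΔE = (6.63×10^-34·3.00×10^8)/1.847×10^-20 = 1.08×10^-5 m = 1.08×10^4 nm.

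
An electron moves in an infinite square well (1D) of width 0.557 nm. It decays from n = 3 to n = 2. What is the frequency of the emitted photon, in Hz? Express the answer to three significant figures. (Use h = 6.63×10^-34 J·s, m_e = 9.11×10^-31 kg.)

f = 1.47×10^15 Hz

E_1 = h²/(8m_eL²) = 1.944×10^-19 J and ΔE = (3² − 2²)E_1 = 9.720×10^-19 J.
f = ΔE/h = 9.720×10^-19/6.63×10^-34 = 1.47×10^15 Hz.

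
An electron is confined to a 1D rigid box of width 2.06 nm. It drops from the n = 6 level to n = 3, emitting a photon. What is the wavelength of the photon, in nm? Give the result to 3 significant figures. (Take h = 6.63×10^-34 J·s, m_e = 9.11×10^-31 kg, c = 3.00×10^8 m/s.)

λ = 518 nm

E_1 = h²/(8m_eL²) = 1.421×10^-20 J, so ΔE = (6² − 3²)E_1 = 3.837×10^-19 J.
λ = hc/ΔE = (6.63×10^-34·3.00×10^8)/3.837×10^-19 = 5.18×10^-7 m = 518 nm.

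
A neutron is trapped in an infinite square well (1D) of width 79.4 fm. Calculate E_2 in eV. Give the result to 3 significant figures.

For an infinite well E_n = n²h²/(8m_nL²), so E_1 = h²/(8m_nL²) = (6.626×10^-34)²/(8·1.675×10^-27·(7.94×10^-14 m)²) = 5.197×10^-15 J.
Then E_2 = 2²·E_1 = 4·5.197×10^-15 J = 2.079×10^-14 J.
Converting, E_2 = 2.079×10^-14 J / (1.602×10^-19 J/eV) = 1.30×10^5 eV.

E_2 = 1.30×10^5 eV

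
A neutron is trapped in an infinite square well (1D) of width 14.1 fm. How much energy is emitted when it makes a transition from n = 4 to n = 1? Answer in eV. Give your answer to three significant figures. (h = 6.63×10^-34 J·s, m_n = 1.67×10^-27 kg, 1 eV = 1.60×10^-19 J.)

|ΔE| = 1.55×10^7 eV

E_1 = h²/(8m_nL²) = 1.655×10^-13 J.
|ΔE| = |4² − 1²|·E_1 = 15·1.655×10^-13 J = 2.482×10^-12 J = 1.55×10^7 eV.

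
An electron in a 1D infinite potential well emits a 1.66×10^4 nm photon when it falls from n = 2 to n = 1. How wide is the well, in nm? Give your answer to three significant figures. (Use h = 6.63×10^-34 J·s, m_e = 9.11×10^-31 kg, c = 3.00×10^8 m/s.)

The photon carries ΔE = hc/λ = 6.63×10^-34·3.00×10^8/1.66×10^-5 m = 1.198×10^-20 J.
Since ΔE = (2² − 1²)E_1, E_1 = 3.993×10^-21 J, and L = h/√(8m_eE_1) = 3.89×10^-9 m = 3.89 nm.

L = 3.89 nm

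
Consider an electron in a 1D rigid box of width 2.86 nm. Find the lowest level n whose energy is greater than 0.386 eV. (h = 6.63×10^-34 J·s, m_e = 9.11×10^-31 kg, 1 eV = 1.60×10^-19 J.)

E_1 = h²/(8m_eL²) = 7.374×10^-21 J = 0.04609 eV.
Need n² > 0.386/0.04609 = 8.375, i.e. n > 2.894.
The smallest integer satisfying this is n = 3.

n = 3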